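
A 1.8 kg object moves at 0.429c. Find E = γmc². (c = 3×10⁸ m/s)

γ = 1/√(1 - 0.429²) = 1.107
mc² = 1.8 × (3×10⁸)² = 1.620×10¹⁷ J
E = γmc² = 1.107 × 1.620×10¹⁷ = 1.793×10¹⁷ J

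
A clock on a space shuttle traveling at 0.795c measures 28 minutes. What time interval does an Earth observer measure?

Proper time Δt₀ = 28 minutes
γ = 1/√(1 - 0.795²) = 1.6485
Δt = γΔt₀ = 1.6485 × 28 = 46.16 minutes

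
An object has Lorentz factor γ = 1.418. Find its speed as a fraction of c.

From γ = 1/√(1 - v²/c²):
1/γ² = 1/1.418² = 0.4973
v²/c² = 1 - 0.4973 = 0.5027
v/c = √(0.5027) = 0.7090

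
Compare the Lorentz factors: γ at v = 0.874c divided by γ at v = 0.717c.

γ₁ = 1/√(1 - 0.874²) = 2.05793
γ₂ = 1/√(1 - 0.717²) = 1.43457
γ₁/γ₂ = 2.05793/1.43457 = 1.435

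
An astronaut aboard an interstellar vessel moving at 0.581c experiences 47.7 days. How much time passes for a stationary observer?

Proper time Δt₀ = 47.7 days
γ = 1/√(1 - 0.581²) = 1.22865
Δt = γΔt₀ = 1.22865 × 47.7 = 58.61 days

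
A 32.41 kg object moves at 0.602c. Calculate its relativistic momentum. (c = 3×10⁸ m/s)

γ = 1/√(1 - 0.602²) = 1.25235
v = 0.602 × 3×10⁸ = 1.806×10⁸ m/s
p = γmv = 1.25235 × 32.41 × 1.806×10⁸ = 7.330×10⁹ kg·m/s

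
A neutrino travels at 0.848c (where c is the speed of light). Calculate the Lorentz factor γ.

v/c = 0.848, so (v/c)² = 0.719104
1 - (v/c)² = 0.280896
γ = 1/√(0.280896) = 1.887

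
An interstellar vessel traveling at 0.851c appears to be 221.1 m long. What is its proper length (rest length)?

Contracted length L = 221.1 m
γ = 1/√(1 - 0.851²) = 1.904
L₀ = γL = 1.904 × 221.1 = 421.0 m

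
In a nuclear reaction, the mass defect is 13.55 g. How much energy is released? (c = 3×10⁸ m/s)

Convert mass defect: Δm = 13.55 g = 0.01355 kg
E = Δm·c² = 0.01355 × (3×10⁸)²
= 0.01355 × 9×10¹⁶ = 1.220×10¹⁵ J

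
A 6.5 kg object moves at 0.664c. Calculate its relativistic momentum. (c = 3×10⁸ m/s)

γ = 1/√(1 - 0.664²) = 1.3374
v = 0.664 × 3×10⁸ = 1.992×10⁸ m/s
p = γmv = 1.3374 × 6.5 × 1.992×10⁸ = 1.732×10⁹ kg·m/s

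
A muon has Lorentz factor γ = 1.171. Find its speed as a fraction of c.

From γ = 1/√(1 - v²/c²):
1/γ² = 1/1.171² = 0.7293
v²/c² = 1 - 0.7293 = 0.2707
v/c = √(0.2707) = 0.5203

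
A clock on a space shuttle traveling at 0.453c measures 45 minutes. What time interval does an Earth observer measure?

Proper time Δt₀ = 45 minutes
γ = 1/√(1 - 0.453²) = 1.1217
Δt = γΔt₀ = 1.1217 × 45 = 50.48 minutes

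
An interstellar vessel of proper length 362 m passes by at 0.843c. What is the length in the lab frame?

Proper length L₀ = 362 m
γ = 1/√(1 - 0.843²) = 1.859
L = L₀/γ = 362/1.859 = 194.7 m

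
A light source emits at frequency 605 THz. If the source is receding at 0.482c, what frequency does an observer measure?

β = v/c = 0.482
(1-β)/(1+β) = 0.518/1.482 = 0.3495
Doppler factor = √(0.3495) = 0.5912
f_obs = 605 × 0.5912 = 357.7 THz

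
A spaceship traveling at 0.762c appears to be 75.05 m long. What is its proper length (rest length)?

Contracted length L = 75.05 m
γ = 1/√(1 - 0.762²) = 1.544
L₀ = γL = 1.544 × 75.05 = 115.9 m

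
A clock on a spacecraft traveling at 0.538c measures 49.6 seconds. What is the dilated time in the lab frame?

Proper time Δt₀ = 49.6 seconds
γ = 1/√(1 - 0.538²) = 1.1863
Δt = γΔt₀ = 1.1863 × 49.6 = 58.84 seconds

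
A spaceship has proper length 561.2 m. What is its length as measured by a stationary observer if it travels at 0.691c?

Proper length L₀ = 561.2 m
γ = 1/√(1 - 0.691²) = 1.3834
L = L₀/γ = 561.2/1.3834 = 405.7 m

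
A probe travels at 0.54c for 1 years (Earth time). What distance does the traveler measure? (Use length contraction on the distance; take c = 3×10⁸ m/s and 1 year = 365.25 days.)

Earth distance: d = v × t = 0.54c × 1 yr = 5.112×10¹⁵ m
γ = 1.188
d' = d/γ = 5.112×10¹⁵/1.188 = 4.303×10¹⁵ m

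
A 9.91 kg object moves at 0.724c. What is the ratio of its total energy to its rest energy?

E = γmc², E₀ = mc²
E/E₀ = γ = 1/√(1 - 0.724²) = 1.450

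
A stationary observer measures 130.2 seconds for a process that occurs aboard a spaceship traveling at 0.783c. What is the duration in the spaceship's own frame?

Dilated time Δt = 130.2 seconds
γ = 1/√(1 - 0.783²) = 1.6077
Δt₀ = Δt/γ = 130.2/1.6077 = 80.99 seconds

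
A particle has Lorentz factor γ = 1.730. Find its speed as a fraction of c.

From γ = 1/√(1 - v²/c²):
1/γ² = 1/1.730² = 0.3341
v²/c² = 1 - 0.3341 = 0.6659
v/c = √(0.6659) = 0.8160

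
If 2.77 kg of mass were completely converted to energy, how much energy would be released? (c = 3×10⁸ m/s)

Using E = mc²:
c² = (3×10⁸)² = 9×10¹⁶ m²/s²
E = 2.77 × 9×10¹⁶ = 2.493×10¹⁷ J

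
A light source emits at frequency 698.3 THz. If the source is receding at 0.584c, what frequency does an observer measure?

β = v/c = 0.584
(1-β)/(1+β) = 0.416/1.584 = 0.26263
Doppler factor = √(0.26263) = 0.5125
f_obs = 698.3 × 0.5125 = 357.9 THz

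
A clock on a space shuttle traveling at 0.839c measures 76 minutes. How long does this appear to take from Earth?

Proper time Δt₀ = 76 minutes
γ = 1/√(1 - 0.839²) = 1.838
Δt = γΔt₀ = 1.838 × 76 = 139.7 minutes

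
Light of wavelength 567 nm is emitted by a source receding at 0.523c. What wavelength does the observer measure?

β = 0.523
Wavelength Doppler factor = √(1.523/0.477) = √(3.193) = 1.787
λ_obs = 567 × 1.787 = 1013 nm (redshift)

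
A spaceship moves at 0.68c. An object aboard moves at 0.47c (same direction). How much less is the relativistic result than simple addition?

Classical: u' + v = 0.47 + 0.68 = 1.15c
Relativistic: u = (0.47 + 0.68)/(1 + 0.3196) = 1.15/1.3196 = 0.8715c
Difference: 1.15 - 0.8715 = 0.2785c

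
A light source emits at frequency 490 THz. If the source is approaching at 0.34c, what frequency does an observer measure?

β = v/c = 0.34
(1+β)/(1-β) = 1.34/0.66 = 2.0303
Doppler factor = √(2.0303) = 1.4249
f_obs = 490 × 1.4249 = 698.2 THz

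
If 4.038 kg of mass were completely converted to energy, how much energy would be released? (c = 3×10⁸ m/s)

Using E = mc²:
c² = (3×10⁸)² = 9×10¹⁶ m²/s²
E = 4.038 × 9×10¹⁶ = 3.634×10¹⁷ J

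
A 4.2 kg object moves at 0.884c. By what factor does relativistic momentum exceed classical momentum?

p_rel = γmv, p_class = mv
Ratio = γ = 1/√(1 - 0.884²) = 2.139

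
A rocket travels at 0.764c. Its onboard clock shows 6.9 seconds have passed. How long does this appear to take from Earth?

Proper time Δt₀ = 6.9 seconds
γ = 1/√(1 - 0.764²) = 1.5499
Δt = γΔt₀ = 1.5499 × 6.9 = 10.69 seconds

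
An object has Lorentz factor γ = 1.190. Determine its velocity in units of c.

From γ = 1/√(1 - v²/c²):
1/γ² = 1/1.190² = 0.70616
v²/c² = 1 - 0.70616 = 0.29384
v/c = √(0.29384) = 0.5421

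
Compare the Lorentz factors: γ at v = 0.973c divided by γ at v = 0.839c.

γ₁ = 1/√(1 - 0.973²) = 4.3327
γ₂ = 1/√(1 - 0.839²) = 1.8378
γ₁/γ₂ = 4.3327/1.8378 = 2.358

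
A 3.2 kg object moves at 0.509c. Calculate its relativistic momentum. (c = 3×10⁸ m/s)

γ = 1/√(1 - 0.509²) = 1.1618
v = 0.509 × 3×10⁸ = 1.527×10⁸ m/s
p = γmv = 1.1618 × 3.2 × 1.527×10⁸ = 5.677×10⁸ kg·m/s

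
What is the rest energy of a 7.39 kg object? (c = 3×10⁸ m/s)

c² = (3×10⁸)² = 9.000×10¹⁶ m²/s²
E₀ = mc² = 7.39 × 9.000×10¹⁶ = 6.651×10¹⁷ J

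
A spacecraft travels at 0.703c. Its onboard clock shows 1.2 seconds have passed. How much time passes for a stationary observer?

Proper time Δt₀ = 1.2 seconds
γ = 1/√(1 - 0.703²) = 1.406
Δt = γΔt₀ = 1.406 × 1.2 = 1.687 seconds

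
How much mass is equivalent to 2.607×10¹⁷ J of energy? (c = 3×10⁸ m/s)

From E = mc², we get m = E/c²
c² = (3×10⁸)² = 9×10¹⁶ m²/s²
m = 2.607×10¹⁷ / 9×10¹⁶ = 2.897 kg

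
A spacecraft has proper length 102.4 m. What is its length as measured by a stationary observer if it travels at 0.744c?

Proper length L₀ = 102.4 m
γ = 1/√(1 - 0.744²) = 1.4966
L = L₀/γ = 102.4/1.4966 = 68.42 m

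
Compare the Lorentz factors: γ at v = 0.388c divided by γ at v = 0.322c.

γ₁ = 1/√(1 - 0.388²) = 1.085
γ₂ = 1/√(1 - 0.322²) = 1.056
γ₁/γ₂ = 1.085/1.056 = 1.027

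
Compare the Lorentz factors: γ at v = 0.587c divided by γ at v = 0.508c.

γ₁ = 1/√(1 - 0.587²) = 1.235
γ₂ = 1/√(1 - 0.508²) = 1.161
γ₁/γ₂ = 1.235/1.161 = 1.064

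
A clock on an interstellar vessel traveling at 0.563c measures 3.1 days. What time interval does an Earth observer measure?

Proper time Δt₀ = 3.1 days
γ = 1/√(1 - 0.563²) = 1.210
Δt = γΔt₀ = 1.210 × 3.1 = 3.751 days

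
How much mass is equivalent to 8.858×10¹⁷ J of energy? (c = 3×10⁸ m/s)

From E = mc², we get m = E/c²
c² = (3×10⁸)² = 9×10¹⁶ m²/s²
m = 8.858×10¹⁷ / 9×10¹⁶ = 9.842 kg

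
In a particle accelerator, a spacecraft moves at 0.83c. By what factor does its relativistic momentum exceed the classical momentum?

p_rel = γmv, p_class = mv
Ratio = γ = 1/√(1 - 0.83²)
= 1/√(0.3111) = 1.793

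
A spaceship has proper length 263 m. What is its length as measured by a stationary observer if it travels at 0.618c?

Proper length L₀ = 263 m
γ = 1/√(1 - 0.618²) = 1.272
L = L₀/γ = 263/1.272 = 206.8 m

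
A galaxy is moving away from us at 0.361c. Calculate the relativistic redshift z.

β = 0.361
(1+β)/(1-β) = 1.361/0.639 = 2.1299
√(2.1299) = 1.4594
z = 1.4594 - 1 = 0.4594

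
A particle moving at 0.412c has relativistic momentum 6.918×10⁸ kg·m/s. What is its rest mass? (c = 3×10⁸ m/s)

γ = 1/√(1 - 0.412²) = 1.0975
v = 0.412 × 3×10⁸ = 1.236×10⁸ m/s
m = p/(γv) = 6.918×10⁸/(1.0975 × 1.236×10⁸) = 5.100 kg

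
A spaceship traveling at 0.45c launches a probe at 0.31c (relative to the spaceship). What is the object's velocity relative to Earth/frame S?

u = (u' + v)/(1 + u'v/c²)
Numerator: 0.31 + 0.45 = 0.76
Denominator: 1 + 0.1395 = 1.1395
u = 0.76/1.1395 = 0.6670c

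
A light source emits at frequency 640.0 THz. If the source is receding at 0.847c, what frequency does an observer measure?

β = v/c = 0.847
(1-β)/(1+β) = 0.153/1.847 = 0.08284
Doppler factor = √(0.08284) = 0.2878
f_obs = 640.0 × 0.2878 = 184.2 THz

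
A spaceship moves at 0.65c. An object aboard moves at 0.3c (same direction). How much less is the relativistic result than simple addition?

Classical: u' + v = 0.3 + 0.65 = 0.95c
Relativistic: u = (0.3 + 0.65)/(1 + 0.195) = 0.95/1.195 = 0.7950c
Difference: 0.95 - 0.7950 = 0.1550c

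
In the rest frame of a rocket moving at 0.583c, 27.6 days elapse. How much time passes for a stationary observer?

Proper time Δt₀ = 27.6 days
γ = 1/√(1 - 0.583²) = 1.2308
Δt = γΔt₀ = 1.2308 × 27.6 = 33.97 days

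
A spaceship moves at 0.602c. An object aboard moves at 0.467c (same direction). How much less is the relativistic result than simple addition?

Classical: u' + v = 0.467 + 0.602 = 1.069c
Relativistic: u = (0.467 + 0.602)/(1 + 0.281134) = 1.069/1.281134 = 0.8344c
Difference: 1.069 - 0.8344 = 0.2346c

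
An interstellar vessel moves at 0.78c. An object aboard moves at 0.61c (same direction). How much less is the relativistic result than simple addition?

Classical: u' + v = 0.61 + 0.78 = 1.39c
Relativistic: u = (0.61 + 0.78)/(1 + 0.4758) = 1.39/1.4758 = 0.9419c
Difference: 1.39 - 0.9419 = 0.4481c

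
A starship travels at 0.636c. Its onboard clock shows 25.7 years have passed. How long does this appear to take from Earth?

Proper time Δt₀ = 25.7 years
γ = 1/√(1 - 0.636²) = 1.2959
Δt = γΔt₀ = 1.2959 × 25.7 = 33.30 years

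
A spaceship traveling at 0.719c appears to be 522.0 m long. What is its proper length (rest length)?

Contracted length L = 522.0 m
γ = 1/√(1 - 0.719²) = 1.4388
L₀ = γL = 1.4388 × 522.0 = 751.1 m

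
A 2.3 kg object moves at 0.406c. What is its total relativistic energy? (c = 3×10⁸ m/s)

γ = 1/√(1 - 0.406²) = 1.094
mc² = 2.3 × (3×10⁸)² = 2.070×10¹⁷ J
E = γmc² = 1.094 × 2.070×10¹⁷ = 2.265×10¹⁷ J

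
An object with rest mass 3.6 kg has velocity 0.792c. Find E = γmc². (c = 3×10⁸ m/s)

γ = 1/√(1 - 0.792²) = 1.638
mc² = 3.6 × (3×10⁸)² = 3.240×10¹⁷ J
E = γmc² = 1.638 × 3.240×10¹⁷ = 5.307×10¹⁷ J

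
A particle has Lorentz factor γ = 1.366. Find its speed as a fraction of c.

From γ = 1/√(1 - v²/c²):
1/γ² = 1/1.366² = 0.5359
v²/c² = 1 - 0.5359 = 0.4641
v/c = √(0.4641) = 0.6812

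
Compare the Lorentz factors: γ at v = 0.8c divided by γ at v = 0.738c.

γ₁ = 1/√(1 - 0.8²) = 1.667
γ₂ = 1/√(1 - 0.738²) = 1.482
γ₁/γ₂ = 1.667/1.482 = 1.125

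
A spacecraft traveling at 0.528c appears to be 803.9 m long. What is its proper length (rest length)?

Contracted length L = 803.9 m
γ = 1/√(1 - 0.528²) = 1.1775
L₀ = γL = 1.1775 × 803.9 = 946.6 m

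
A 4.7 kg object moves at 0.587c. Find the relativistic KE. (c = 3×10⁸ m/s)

γ = 1/√(1 - 0.587²) = 1.2352
γ - 1 = 0.2352
KE = (γ-1)mc² = 0.2352 × 4.7 × (3×10⁸)² = 9.949×10¹⁶ J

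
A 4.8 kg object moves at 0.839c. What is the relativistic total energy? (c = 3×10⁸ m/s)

γ = 1/√(1 - 0.839²) = 1.8378
mc² = 4.8 × (3×10⁸)² = 4.320×10¹⁷ J
E = γmc² = 1.8378 × 4.320×10¹⁷ = 7.939×10¹⁷ J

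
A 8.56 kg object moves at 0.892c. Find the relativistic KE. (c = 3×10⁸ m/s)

γ = 1/√(1 - 0.892²) = 2.2122
γ - 1 = 1.2122
KE = (γ-1)mc² = 1.2122 × 8.56 × (3×10⁸)² = 9.339×10¹⁷ J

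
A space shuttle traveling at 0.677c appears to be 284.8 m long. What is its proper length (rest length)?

Contracted length L = 284.8 m
γ = 1/√(1 - 0.677²) = 1.359
L₀ = γL = 1.359 × 284.8 = 387.0 m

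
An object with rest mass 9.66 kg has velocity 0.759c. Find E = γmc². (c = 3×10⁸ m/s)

γ = 1/√(1 - 0.759²) = 1.536
mc² = 9.66 × (3×10⁸)² = 8.694×10¹⁷ J
E = γmc² = 1.536 × 8.694×10¹⁷ = 1.335×10¹⁸ J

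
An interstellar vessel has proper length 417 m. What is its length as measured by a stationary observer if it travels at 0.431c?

Proper length L₀ = 417 m
γ = 1/√(1 - 0.431²) = 1.1082
L = L₀/γ = 417/1.1082 = 376.3 m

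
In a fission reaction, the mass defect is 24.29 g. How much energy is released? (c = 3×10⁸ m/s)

Convert mass defect: Δm = 24.29 g = 0.02429 kg
E = Δm·c² = 0.02429 × (3×10⁸)²
= 0.02429 × 9×10¹⁶ = 2.186×10¹⁵ J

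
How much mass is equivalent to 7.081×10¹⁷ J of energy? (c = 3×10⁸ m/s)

From E = mc², we get m = E/c²
c² = (3×10⁸)² = 9×10¹⁶ m²/s²
m = 7.081×10¹⁷ / 9×10¹⁶ = 7.868 kg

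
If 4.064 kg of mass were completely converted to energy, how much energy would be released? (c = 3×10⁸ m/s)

Using E = mc²:
c² = (3×10⁸)² = 9×10¹⁶ m²/s²
E = 4.064 × 9×10¹⁶ = 3.658×10¹⁷ J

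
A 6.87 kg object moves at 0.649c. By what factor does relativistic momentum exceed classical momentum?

p_rel = γmv, p_class = mv
Ratio = γ = 1/√(1 - 0.649²) = 1.314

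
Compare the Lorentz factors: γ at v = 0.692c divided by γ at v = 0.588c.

γ₁ = 1/√(1 - 0.692²) = 1.3852
γ₂ = 1/√(1 - 0.588²) = 1.2363
γ₁/γ₂ = 1.3852/1.2363 = 1.120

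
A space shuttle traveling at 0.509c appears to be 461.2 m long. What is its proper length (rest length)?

Contracted length L = 461.2 m
γ = 1/√(1 - 0.509²) = 1.1618
L₀ = γL = 1.1618 × 461.2 = 535.8 m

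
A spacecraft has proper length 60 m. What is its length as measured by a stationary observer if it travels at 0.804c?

Proper length L₀ = 60 m
γ = 1/√(1 - 0.804²) = 1.6817
L = L₀/γ = 60/1.6817 = 35.68 m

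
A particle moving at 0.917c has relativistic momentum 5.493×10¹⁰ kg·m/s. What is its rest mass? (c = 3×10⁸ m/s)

γ = 1/√(1 - 0.917²) = 2.507
v = 0.917 × 3×10⁸ = 2.751×10⁸ m/s
m = p/(γv) = 5.493×10¹⁰/(2.507 × 2.751×10⁸) = 79.65 kg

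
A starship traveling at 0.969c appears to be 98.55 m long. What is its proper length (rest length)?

Contracted length L = 98.55 m
γ = 1/√(1 - 0.969²) = 4.048
L₀ = γL = 4.048 × 98.55 = 398.9 m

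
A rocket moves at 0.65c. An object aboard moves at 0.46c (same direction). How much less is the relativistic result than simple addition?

Classical: u' + v = 0.46 + 0.65 = 1.11c
Relativistic: u = (0.46 + 0.65)/(1 + 0.299) = 1.11/1.299 = 0.8545c
Difference: 1.11 - 0.8545 = 0.2555c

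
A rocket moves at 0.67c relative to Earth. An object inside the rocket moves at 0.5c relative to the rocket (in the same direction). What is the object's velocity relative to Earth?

u = (u' + v)/(1 + u'v/c²)
Numerator: 0.5 + 0.67 = 1.17
Denominator: 1 + 0.335 = 1.335
u = 1.17/1.335 = 0.8764c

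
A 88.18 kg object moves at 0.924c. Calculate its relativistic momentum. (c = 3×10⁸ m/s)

γ = 1/√(1 - 0.924²) = 2.615
v = 0.924 × 3×10⁸ = 2.772×10⁸ m/s
p = γmv = 2.615 × 88.18 × 2.772×10⁸ = 6.392×10¹⁰ kg·m/s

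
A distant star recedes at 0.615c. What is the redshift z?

β = 0.615
(1+β)/(1-β) = 1.615/0.385 = 4.195
√(4.195) = 2.048
z = 2.048 - 1 = 1.048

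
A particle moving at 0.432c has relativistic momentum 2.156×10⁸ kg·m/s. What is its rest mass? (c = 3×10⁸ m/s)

γ = 1/√(1 - 0.432²) = 1.109
v = 0.432 × 3×10⁸ = 1.296×10⁸ m/s
m = p/(γv) = 2.156×10⁸/(1.109 × 1.296×10⁸) = 1.500 kg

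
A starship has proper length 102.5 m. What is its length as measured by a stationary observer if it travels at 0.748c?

Proper length L₀ = 102.5 m
γ = 1/√(1 - 0.748²) = 1.5067
L = L₀/γ = 102.5/1.5067 = 68.03 m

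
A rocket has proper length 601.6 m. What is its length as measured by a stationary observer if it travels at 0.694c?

Proper length L₀ = 601.6 m
γ = 1/√(1 - 0.694²) = 1.389
L = L₀/γ = 601.6/1.389 = 433.1 m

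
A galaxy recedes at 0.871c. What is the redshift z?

β = 0.871
(1+β)/(1-β) = 1.871/0.129 = 14.50
√(14.50) = 3.808
z = 3.808 - 1 = 2.808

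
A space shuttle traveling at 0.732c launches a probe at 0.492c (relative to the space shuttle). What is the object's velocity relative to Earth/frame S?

u = (u' + v)/(1 + u'v/c²)
Numerator: 0.492 + 0.732 = 1.224
Denominator: 1 + 0.360144 = 1.360144
u = 1.224/1.360144 = 0.8999c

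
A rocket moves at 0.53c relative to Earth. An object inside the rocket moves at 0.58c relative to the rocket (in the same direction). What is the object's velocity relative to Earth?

u = (u' + v)/(1 + u'v/c²)
Numerator: 0.58 + 0.53 = 1.11
Denominator: 1 + 0.3074 = 1.3074
u = 1.11/1.3074 = 0.8490c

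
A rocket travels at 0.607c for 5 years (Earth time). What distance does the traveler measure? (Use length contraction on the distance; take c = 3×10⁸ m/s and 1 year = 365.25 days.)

Earth distance: d = v × t = 0.607c × 5 yr = 2.8733×10¹⁶ m
γ = 1.2583
d' = d/γ = 2.8733×10¹⁶/1.2583 = 2.283×10¹⁶ m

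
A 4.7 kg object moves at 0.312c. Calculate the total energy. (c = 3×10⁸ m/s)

γ = 1/√(1 - 0.312²) = 1.0525
mc² = 4.7 × (3×10⁸)² = 4.230×10¹⁷ J
E = γmc² = 1.0525 × 4.230×10¹⁷ = 4.452×10¹⁷ J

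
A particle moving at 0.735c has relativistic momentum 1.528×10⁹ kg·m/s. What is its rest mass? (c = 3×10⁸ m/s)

γ = 1/√(1 - 0.735²) = 1.4748
v = 0.735 × 3×10⁸ = 2.205×10⁸ m/s
m = p/(γv) = 1.528×10⁹/(1.4748 × 2.205×10⁸) = 4.699 kg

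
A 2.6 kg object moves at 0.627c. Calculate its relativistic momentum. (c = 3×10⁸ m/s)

γ = 1/√(1 - 0.627²) = 1.2837
v = 0.627 × 3×10⁸ = 1.881×10⁸ m/s
p = γmv = 1.2837 × 2.6 × 1.881×10⁸ = 6.278×10⁸ kg·m/s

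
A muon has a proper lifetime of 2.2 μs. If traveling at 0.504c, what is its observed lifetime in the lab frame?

Proper lifetime τ₀ = 2.2 μs
γ = 1/√(1 - 0.504²) = 1.1578
τ = γτ₀ = 1.1578 × 2.2 μs = 2.547 μs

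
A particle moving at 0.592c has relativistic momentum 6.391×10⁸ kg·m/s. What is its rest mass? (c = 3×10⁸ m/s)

γ = 1/√(1 - 0.592²) = 1.241
v = 0.592 × 3×10⁸ = 1.776×10⁸ m/s
m = p/(γv) = 6.391×10⁸/(1.241 × 1.776×10⁸) = 2.900 kg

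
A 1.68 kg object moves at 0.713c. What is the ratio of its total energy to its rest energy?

E = γmc², E₀ = mc²
E/E₀ = γ = 1/√(1 - 0.713²) = 1.426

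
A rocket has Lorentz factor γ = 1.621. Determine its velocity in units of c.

From γ = 1/√(1 - v²/c²):
1/γ² = 1/1.621² = 0.3806
v²/c² = 1 - 0.3806 = 0.6194
v/c = √(0.6194) = 0.7870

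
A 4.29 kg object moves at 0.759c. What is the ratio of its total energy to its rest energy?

E = γmc², E₀ = mc²
E/E₀ = γ = 1/√(1 - 0.759²) = 1.536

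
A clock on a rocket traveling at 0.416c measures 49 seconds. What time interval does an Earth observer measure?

Proper time Δt₀ = 49 seconds
γ = 1/√(1 - 0.416²) = 1.09967
Δt = γΔt₀ = 1.09967 × 49 = 53.88 seconds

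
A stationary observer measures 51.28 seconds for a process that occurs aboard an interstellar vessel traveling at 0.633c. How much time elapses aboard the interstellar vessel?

Dilated time Δt = 51.28 seconds
γ = 1/√(1 - 0.633²) = 1.2917
Δt₀ = Δt/γ = 51.28/1.2917 = 39.70 seconds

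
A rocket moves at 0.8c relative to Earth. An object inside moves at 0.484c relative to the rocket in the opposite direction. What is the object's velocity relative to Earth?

Object's velocity in rocket frame is u' = -0.484c
u = (u' + v)/(1 + u'v/c²) = (v - 0.484)/(1 - 0.484·v/c²)
Numerator: 0.8 - 0.484 = 0.316
Denominator: 1 - 0.3872 = 0.6128
u = 0.316/0.6128 = 0.5157c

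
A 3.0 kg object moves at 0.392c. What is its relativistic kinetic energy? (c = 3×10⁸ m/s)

γ = 1/√(1 - 0.392²) = 1.087
γ - 1 = 0.08700
KE = (γ-1)mc² = 0.08700 × 3.0 × (3×10⁸)² = 2.349×10¹⁶ J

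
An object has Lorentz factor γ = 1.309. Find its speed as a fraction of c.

From γ = 1/√(1 - v²/c²):
1/γ² = 1/1.309² = 0.5836
v²/c² = 1 - 0.5836 = 0.4164
v/c = √(0.4164) = 0.6453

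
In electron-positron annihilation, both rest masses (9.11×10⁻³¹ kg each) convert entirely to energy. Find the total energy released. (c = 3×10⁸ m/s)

Both particles have the same rest mass, so total mass = 2m
E = 2m·c² = 2 × 9.11×10⁻³¹ × (3×10⁸)²
= 2 × 9.11×10⁻³¹ × 9×10¹⁶
= 1.640×10⁻¹³ J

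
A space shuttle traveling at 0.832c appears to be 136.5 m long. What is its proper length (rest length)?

Contracted length L = 136.5 m
γ = 1/√(1 - 0.832²) = 1.8025
L₀ = γL = 1.8025 × 136.5 = 246.0 m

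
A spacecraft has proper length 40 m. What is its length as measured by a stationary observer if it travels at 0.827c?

Proper length L₀ = 40 m
γ = 1/√(1 - 0.827²) = 1.7787
L = L₀/γ = 40/1.7787 = 22.49 m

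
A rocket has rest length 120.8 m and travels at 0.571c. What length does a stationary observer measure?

Proper length L₀ = 120.8 m
γ = 1/√(1 - 0.571²) = 1.2181
L = L₀/γ = 120.8/1.2181 = 99.17 m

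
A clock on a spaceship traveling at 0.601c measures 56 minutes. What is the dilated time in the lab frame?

Proper time Δt₀ = 56 minutes
γ = 1/√(1 - 0.601²) = 1.2512
Δt = γΔt₀ = 1.2512 × 56 = 70.07 minutes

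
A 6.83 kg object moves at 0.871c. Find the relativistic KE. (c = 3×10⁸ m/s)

γ = 1/√(1 - 0.871²) = 2.0355
γ - 1 = 1.0355
KE = (γ-1)mc² = 1.0355 × 6.83 × (3×10⁸)² = 6.365×10¹⁷ J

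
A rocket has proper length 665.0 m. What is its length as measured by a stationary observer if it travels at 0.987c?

Proper length L₀ = 665.0 m
γ = 1/√(1 - 0.987²) = 6.222
L = L₀/γ = 665.0/6.222 = 106.9 m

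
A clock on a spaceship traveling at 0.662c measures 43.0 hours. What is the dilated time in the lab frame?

Proper time Δt₀ = 43.0 hours
γ = 1/√(1 - 0.662²) = 1.3342
Δt = γΔt₀ = 1.3342 × 43.0 = 57.37 hours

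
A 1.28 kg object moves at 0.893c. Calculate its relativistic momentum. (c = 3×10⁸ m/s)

γ = 1/√(1 - 0.893²) = 2.2219
v = 0.893 × 3×10⁸ = 2.679×10⁸ m/s
p = γmv = 2.2219 × 1.28 × 2.679×10⁸ = 7.619×10⁸ kg·m/s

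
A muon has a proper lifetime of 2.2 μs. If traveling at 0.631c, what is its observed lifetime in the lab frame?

Proper lifetime τ₀ = 2.2 μs
γ = 1/√(1 - 0.631²) = 1.289
τ = γτ₀ = 1.289 × 2.2 μs = 2.836 μs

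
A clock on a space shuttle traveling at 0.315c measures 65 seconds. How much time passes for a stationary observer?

Proper time Δt₀ = 65 seconds
γ = 1/√(1 - 0.315²) = 1.05364
Δt = γΔt₀ = 1.05364 × 65 = 68.49 seconds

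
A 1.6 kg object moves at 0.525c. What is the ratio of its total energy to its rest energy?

E = γmc², E₀ = mc²
E/E₀ = γ = 1/√(1 - 0.525²) = 1.175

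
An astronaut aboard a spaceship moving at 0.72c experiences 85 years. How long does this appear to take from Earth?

Proper time Δt₀ = 85 years
γ = 1/√(1 - 0.72²) = 1.441
Δt = γΔt₀ = 1.441 × 85 = 122.5 years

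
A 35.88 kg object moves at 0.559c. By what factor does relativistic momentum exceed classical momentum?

p_rel = γmv, p_class = mv
Ratio = γ = 1/√(1 - 0.559²) = 1.206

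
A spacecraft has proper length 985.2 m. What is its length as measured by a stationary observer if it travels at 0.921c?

Proper length L₀ = 985.2 m
γ = 1/√(1 - 0.921²) = 2.567
L = L₀/γ = 985.2/2.567 = 383.8 m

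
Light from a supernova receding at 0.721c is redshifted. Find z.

β = 0.721
(1+β)/(1-β) = 1.721/0.279 = 6.168
√(6.168) = 2.484
z = 2.484 - 1 = 1.484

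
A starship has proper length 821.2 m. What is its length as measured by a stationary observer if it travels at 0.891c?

Proper length L₀ = 821.2 m
γ = 1/√(1 - 0.891²) = 2.203
L = L₀/γ = 821.2/2.203 = 372.8 m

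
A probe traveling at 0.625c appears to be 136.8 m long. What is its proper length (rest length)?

Contracted length L = 136.8 m
γ = 1/√(1 - 0.625²) = 1.281
L₀ = γL = 1.281 × 136.8 = 175.2 m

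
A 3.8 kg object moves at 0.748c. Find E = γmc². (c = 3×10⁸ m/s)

γ = 1/√(1 - 0.748²) = 1.5067
mc² = 3.8 × (3×10⁸)² = 3.420×10¹⁷ J
E = γmc² = 1.5067 × 3.420×10¹⁷ = 5.153×10¹⁷ J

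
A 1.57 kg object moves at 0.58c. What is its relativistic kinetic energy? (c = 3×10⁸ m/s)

γ = 1/√(1 - 0.58²) = 1.2276
γ - 1 = 0.2276
KE = (γ-1)mc² = 0.2276 × 1.57 × (3×10⁸)² = 3.216×10¹⁶ J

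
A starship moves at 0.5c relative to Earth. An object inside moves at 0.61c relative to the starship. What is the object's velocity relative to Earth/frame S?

u = (u' + v)/(1 + u'v/c²)
Numerator: 0.61 + 0.5 = 1.11
Denominator: 1 + 0.305 = 1.305
u = 1.11/1.305 = 0.8506c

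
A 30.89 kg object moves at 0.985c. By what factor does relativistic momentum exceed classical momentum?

p_rel = γmv, p_class = mv
Ratio = γ = 1/√(1 - 0.985²) = 5.795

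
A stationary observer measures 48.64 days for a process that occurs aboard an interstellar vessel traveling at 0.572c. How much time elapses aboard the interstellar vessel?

Dilated time Δt = 48.64 days
γ = 1/√(1 - 0.572²) = 1.219
Δt₀ = Δt/γ = 48.64/1.219 = 39.90 days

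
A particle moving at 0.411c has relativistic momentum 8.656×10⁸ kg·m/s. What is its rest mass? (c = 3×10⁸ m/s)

γ = 1/√(1 - 0.411²) = 1.097
v = 0.411 × 3×10⁸ = 1.233×10⁸ m/s
m = p/(γv) = 8.656×10⁸/(1.097 × 1.233×10⁸) = 6.400 kg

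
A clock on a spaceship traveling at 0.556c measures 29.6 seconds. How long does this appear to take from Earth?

Proper time Δt₀ = 29.6 seconds
γ = 1/√(1 - 0.556²) = 1.203
Δt = γΔt₀ = 1.203 × 29.6 = 35.61 seconds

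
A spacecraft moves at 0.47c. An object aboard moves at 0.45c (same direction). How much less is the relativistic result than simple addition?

Classical: u' + v = 0.45 + 0.47 = 0.92c
Relativistic: u = (0.45 + 0.47)/(1 + 0.2115) = 0.92/1.2115 = 0.7594c
Difference: 0.92 - 0.7594 = 0.1606c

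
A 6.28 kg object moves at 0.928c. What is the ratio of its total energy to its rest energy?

E = γmc², E₀ = mc²
E/E₀ = γ = 1/√(1 - 0.928²) = 2.684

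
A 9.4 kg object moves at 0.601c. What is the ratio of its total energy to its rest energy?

E = γmc², E₀ = mc²
E/E₀ = γ = 1/√(1 - 0.601²) = 1.251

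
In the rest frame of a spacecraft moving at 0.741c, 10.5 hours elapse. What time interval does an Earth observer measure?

Proper time Δt₀ = 10.5 hours
γ = 1/√(1 - 0.741²) = 1.4892
Δt = γΔt₀ = 1.4892 × 10.5 = 15.64 hours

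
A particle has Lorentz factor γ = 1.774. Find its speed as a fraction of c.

From γ = 1/√(1 - v²/c²):
1/γ² = 1/1.774² = 0.3178
v²/c² = 1 - 0.3178 = 0.6822
v/c = √(0.6822) = 0.8260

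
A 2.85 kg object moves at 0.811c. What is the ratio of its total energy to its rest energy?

E = γmc², E₀ = mc²
E/E₀ = γ = 1/√(1 - 0.811²) = 1.709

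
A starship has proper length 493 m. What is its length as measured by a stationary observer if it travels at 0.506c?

Proper length L₀ = 493 m
γ = 1/√(1 - 0.506²) = 1.1594
L = L₀/γ = 493/1.1594 = 425.2 m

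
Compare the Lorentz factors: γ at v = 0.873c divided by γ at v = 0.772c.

γ₁ = 1/√(1 - 0.873²) = 2.050
γ₂ = 1/√(1 - 0.772²) = 1.573
γ₁/γ₂ = 2.050/1.573 = 1.303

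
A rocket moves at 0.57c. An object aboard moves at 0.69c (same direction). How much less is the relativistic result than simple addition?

Classical: u' + v = 0.69 + 0.57 = 1.26c
Relativistic: u = (0.69 + 0.57)/(1 + 0.3933) = 1.26/1.3933 = 0.9043c
Difference: 1.26 - 0.9043 = 0.3557c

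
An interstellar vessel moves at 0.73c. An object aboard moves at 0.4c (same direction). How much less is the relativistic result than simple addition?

Classical: u' + v = 0.4 + 0.73 = 1.13c
Relativistic: u = (0.4 + 0.73)/(1 + 0.292) = 1.13/1.292 = 0.8746c
Difference: 1.13 - 0.8746 = 0.2554c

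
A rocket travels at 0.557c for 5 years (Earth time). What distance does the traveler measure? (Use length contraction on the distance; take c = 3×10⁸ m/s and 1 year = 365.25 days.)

Earth distance: d = v × t = 0.557c × 5 yr = 2.637×10¹⁶ m
γ = 1.204
d' = d/γ = 2.637×10¹⁶/1.204 = 2.190×10¹⁶ m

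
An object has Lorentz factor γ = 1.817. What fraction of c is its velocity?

From γ = 1/√(1 - v²/c²):
1/γ² = 1/1.817² = 0.3029
v²/c² = 1 - 0.3029 = 0.6971
v/c = √(0.6971) = 0.8349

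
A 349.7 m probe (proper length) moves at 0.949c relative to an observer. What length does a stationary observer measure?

Proper length L₀ = 349.7 m
γ = 1/√(1 - 0.949²) = 3.1718
L = L₀/γ = 349.7/3.1718 = 110.3 m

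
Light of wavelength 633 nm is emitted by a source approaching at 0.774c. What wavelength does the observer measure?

β = 0.774
Wavelength Doppler factor = √(0.226/1.774) = √(0.1274) = 0.3569
λ_obs = 633 × 0.3569 = 225.9 nm (blueshift)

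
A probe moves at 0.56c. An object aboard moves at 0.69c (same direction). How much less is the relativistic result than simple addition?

Classical: u' + v = 0.69 + 0.56 = 1.25c
Relativistic: u = (0.69 + 0.56)/(1 + 0.3864) = 1.25/1.3864 = 0.9016c
Difference: 1.25 - 0.9016 = 0.3484c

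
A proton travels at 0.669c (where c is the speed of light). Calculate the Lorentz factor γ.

v/c = 0.669, so (v/c)² = 0.447561
1 - (v/c)² = 0.552439
γ = 1/√(0.552439) = 1.345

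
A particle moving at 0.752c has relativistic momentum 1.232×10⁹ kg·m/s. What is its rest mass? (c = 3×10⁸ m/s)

γ = 1/√(1 - 0.752²) = 1.517
v = 0.752 × 3×10⁸ = 2.256×10⁸ m/s
m = p/(γv) = 1.232×10⁹/(1.517 × 2.256×10⁸) = 3.600 kg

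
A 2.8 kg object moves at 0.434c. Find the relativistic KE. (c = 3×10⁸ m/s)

γ = 1/√(1 - 0.434²) = 1.110
γ - 1 = 0.1100
KE = (γ-1)mc² = 0.1100 × 2.8 × (3×10⁸)² = 2.772×10¹⁶ J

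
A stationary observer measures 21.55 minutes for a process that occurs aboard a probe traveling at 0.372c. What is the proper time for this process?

Dilated time Δt = 21.55 minutes
γ = 1/√(1 - 0.372²) = 1.0773
Δt₀ = Δt/γ = 21.55/1.0773 = 20.00 minutes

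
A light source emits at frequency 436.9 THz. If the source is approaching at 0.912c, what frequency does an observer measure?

β = v/c = 0.912
(1+β)/(1-β) = 1.912/0.088 = 21.7273
Doppler factor = √(21.7273) = 4.6613
f_obs = 436.9 × 4.6613 = 2037 THz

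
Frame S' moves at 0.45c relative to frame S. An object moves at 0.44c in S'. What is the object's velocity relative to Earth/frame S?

u = (u' + v)/(1 + u'v/c²)
Numerator: 0.44 + 0.45 = 0.89
Denominator: 1 + 0.198 = 1.198
u = 0.89/1.198 = 0.7429c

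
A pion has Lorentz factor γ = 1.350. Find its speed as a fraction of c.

From γ = 1/√(1 - v²/c²):
1/γ² = 1/1.350² = 0.5487
v²/c² = 1 - 0.5487 = 0.4513
v/c = √(0.4513) = 0.6718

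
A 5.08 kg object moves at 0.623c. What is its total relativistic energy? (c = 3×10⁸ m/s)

γ = 1/√(1 - 0.623²) = 1.2784
mc² = 5.08 × (3×10⁸)² = 4.572×10¹⁷ J
E = γmc² = 1.2784 × 4.572×10¹⁷ = 5.845×10¹⁷ J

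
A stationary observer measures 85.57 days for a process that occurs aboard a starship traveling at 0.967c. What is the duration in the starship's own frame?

Dilated time Δt = 85.57 days
γ = 1/√(1 - 0.967²) = 3.925
Δt₀ = Δt/γ = 85.57/3.925 = 21.80 days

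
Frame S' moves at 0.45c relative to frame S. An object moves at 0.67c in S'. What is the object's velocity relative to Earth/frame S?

u = (u' + v)/(1 + u'v/c²)
Numerator: 0.67 + 0.45 = 1.12
Denominator: 1 + 0.3015 = 1.3015
u = 1.12/1.3015 = 0.8605c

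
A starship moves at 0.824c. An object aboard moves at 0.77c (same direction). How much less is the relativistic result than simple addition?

Classical: u' + v = 0.77 + 0.824 = 1.594c
Relativistic: u = (0.77 + 0.824)/(1 + 0.63448) = 1.594/1.63448 = 0.9752c
Difference: 1.594 - 0.9752 = 0.6188c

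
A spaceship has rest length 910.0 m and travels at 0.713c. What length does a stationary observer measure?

Proper length L₀ = 910.0 m
γ = 1/√(1 - 0.713²) = 1.426
L = L₀/γ = 910.0/1.426 = 638.1 m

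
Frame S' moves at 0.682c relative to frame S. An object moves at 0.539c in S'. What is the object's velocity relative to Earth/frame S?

u = (u' + v)/(1 + u'v/c²)
Numerator: 0.539 + 0.682 = 1.221
Denominator: 1 + 0.367598 = 1.367598
u = 1.221/1.367598 = 0.8928c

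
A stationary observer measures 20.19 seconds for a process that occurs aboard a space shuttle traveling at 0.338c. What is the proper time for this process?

Dilated time Δt = 20.19 seconds
γ = 1/√(1 - 0.338²) = 1.0625
Δt₀ = Δt/γ = 20.19/1.0625 = 19.00 seconds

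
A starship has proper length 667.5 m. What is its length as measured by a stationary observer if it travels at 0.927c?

Proper length L₀ = 667.5 m
γ = 1/√(1 - 0.927²) = 2.666
L = L₀/γ = 667.5/2.666 = 250.4 m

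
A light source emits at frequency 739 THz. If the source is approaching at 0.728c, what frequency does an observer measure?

β = v/c = 0.728
(1+β)/(1-β) = 1.728/0.272 = 6.353
Doppler factor = √(6.353) = 2.521
f_obs = 739 × 2.521 = 1863 THz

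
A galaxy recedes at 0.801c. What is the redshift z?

β = 0.801
(1+β)/(1-β) = 1.801/0.199 = 9.050
√(9.050) = 3.008
z = 3.008 - 1 = 2.008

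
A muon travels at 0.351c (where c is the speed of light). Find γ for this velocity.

v/c = 0.351, so (v/c)² = 0.123201
1 - (v/c)² = 0.876799
γ = 1/√(0.876799) = 1.068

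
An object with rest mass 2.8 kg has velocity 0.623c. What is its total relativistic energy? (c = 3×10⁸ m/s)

γ = 1/√(1 - 0.623²) = 1.2784
mc² = 2.8 × (3×10⁸)² = 2.520×10¹⁷ J
E = γmc² = 1.2784 × 2.520×10¹⁷ = 3.222×10¹⁷ J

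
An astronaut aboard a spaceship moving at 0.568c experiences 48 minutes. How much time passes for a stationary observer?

Proper time Δt₀ = 48 minutes
γ = 1/√(1 - 0.568²) = 1.215
Δt = γΔt₀ = 1.215 × 48 = 58.32 minutes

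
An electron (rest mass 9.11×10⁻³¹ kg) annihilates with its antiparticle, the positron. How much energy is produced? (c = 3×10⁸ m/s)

Both particles have the same rest mass, so total mass = 2m
E = 2m·c² = 2 × 9.11×10⁻³¹ × (3×10⁸)²
= 2 × 9.11×10⁻³¹ × 9×10¹⁶
= 1.640×10⁻¹³ J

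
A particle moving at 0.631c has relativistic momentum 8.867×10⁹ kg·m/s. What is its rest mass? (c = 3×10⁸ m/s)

γ = 1/√(1 - 0.631²) = 1.289
v = 0.631 × 3×10⁸ = 1.893×10⁸ m/s
m = p/(γv) = 8.867×10⁹/(1.289 × 1.893×10⁸) = 36.34 kg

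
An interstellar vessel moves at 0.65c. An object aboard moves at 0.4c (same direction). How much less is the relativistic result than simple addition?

Classical: u' + v = 0.4 + 0.65 = 1.05c
Relativistic: u = (0.4 + 0.65)/(1 + 0.26) = 1.05/1.26 = 0.8333c
Difference: 1.05 - 0.8333 = 0.2167c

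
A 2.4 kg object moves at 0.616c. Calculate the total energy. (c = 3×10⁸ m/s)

γ = 1/√(1 - 0.616²) = 1.2694
mc² = 2.4 × (3×10⁸)² = 2.160×10¹⁷ J
E = γmc² = 1.2694 × 2.160×10¹⁷ = 2.742×10¹⁷ J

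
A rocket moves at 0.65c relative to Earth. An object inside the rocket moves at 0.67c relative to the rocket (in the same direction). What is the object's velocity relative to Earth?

u = (u' + v)/(1 + u'v/c²)
Numerator: 0.67 + 0.65 = 1.32
Denominator: 1 + 0.4355 = 1.4355
u = 1.32/1.4355 = 0.9195c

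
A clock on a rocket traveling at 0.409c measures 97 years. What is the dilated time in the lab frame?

Proper time Δt₀ = 97 years
γ = 1/√(1 - 0.409²) = 1.096
Δt = γΔt₀ = 1.096 × 97 = 106.3 years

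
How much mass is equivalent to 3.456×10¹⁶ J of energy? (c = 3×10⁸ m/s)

From E = mc², we get m = E/c²
c² = (3×10⁸)² = 9×10¹⁶ m²/s²
m = 3.456×10¹⁶ / 9×10¹⁶ = 0.3840 kg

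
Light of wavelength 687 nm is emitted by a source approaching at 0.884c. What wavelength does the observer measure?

β = 0.884
Wavelength Doppler factor = √(0.116/1.884) = √(0.061571) = 0.24814
λ_obs = 687 × 0.24814 = 170.5 nm (blueshift)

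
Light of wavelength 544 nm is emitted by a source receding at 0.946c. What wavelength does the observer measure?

β = 0.946
Wavelength Doppler factor = √(1.946/0.054) = √(36.04) = 6.003
λ_obs = 544 × 6.003 = 3266 nm (redshift)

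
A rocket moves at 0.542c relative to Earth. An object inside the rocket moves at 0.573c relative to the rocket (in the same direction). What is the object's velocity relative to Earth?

u = (u' + v)/(1 + u'v/c²)
Numerator: 0.573 + 0.542 = 1.115
Denominator: 1 + 0.310566 = 1.310566
u = 1.115/1.310566 = 0.8508c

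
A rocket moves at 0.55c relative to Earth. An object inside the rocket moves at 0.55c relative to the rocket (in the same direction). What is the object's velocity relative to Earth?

u = (u' + v)/(1 + u'v/c²)
Numerator: 0.55 + 0.55 = 1.1
Denominator: 1 + 0.3025 = 1.3025
u = 1.1/1.3025 = 0.8445c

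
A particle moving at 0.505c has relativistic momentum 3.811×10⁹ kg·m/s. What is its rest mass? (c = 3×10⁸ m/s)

γ = 1/√(1 - 0.505²) = 1.1586
v = 0.505 × 3×10⁸ = 1.515×10⁸ m/s
m = p/(γv) = 3.811×10⁹/(1.1586 × 1.515×10⁸) = 21.71 kg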